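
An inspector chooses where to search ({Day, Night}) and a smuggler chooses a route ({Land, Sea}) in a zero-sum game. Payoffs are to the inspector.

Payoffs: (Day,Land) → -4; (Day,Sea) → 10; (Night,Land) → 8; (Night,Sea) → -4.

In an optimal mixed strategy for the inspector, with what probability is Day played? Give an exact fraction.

Row minima: Day → -4, Night → -4; maximin = -4.
Column maxima: Land → 8, Sea → 10; minimax = 8.
-4 ≠ 8, so there is no saddle point; optimal play is mixed.
Let the inspector play Day with probability p. Expected payoff against Land: (-4)p + 8(1−p) = −12p + 8; against Sea: 10p + (-4)(1−p) = 14p − 4.
Setting these equal: −12p + 8 = 14p − 4 ⇒ −26p = -12 ⇒ p = 6/13, and the value is (-12)·(6/13) + 8 = 32/13.
For the smuggler: with q = P(Land), equating Day's and Night's payoffs gives −14q + 10 = 12q − 4 ⇒ q = 7/13.

6/13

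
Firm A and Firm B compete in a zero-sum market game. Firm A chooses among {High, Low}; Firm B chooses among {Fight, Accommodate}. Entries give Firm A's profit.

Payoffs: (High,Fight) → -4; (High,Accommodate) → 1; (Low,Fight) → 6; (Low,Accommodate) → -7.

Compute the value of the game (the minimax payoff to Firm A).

Row minima: High → -4, Low → -7; maximin = -4.
Column maxima: Fight → 6, Accommodate → 1; minimax = 1.
-4 ≠ 1, so there is no saddle point; optimal play is mixed.
Let Firm A play High with probability p. Expected payoff against Fight: (-4)p + 6(1−p) = −10p + 6; against Accommodate: 1p + (-7)(1−p) = 8p − 7.
Setting these equal: −10p + 6 = 8p − 7 ⇒ −18p = -13 ⇒ p = 13/18, and the value is (-10)·(13/18) + 6 = -11/9.
For Firm B: with q = P(Fight), equating High's and Low's payoffs gives −5q + 1 = 13q − 7 ⇒ q = 4/9.

-11/9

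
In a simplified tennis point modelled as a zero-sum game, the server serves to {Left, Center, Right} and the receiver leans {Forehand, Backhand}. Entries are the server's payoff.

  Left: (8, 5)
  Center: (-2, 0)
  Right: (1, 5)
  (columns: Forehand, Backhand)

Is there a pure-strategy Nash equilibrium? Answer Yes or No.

Yes

Row minima: Left → 5, Center → -2, Right → 1; maximin = 5.
Column maxima: Forehand → 8, Backhand → 5; minimax = 5.
maximin = minimax = 5, so a saddle point exists.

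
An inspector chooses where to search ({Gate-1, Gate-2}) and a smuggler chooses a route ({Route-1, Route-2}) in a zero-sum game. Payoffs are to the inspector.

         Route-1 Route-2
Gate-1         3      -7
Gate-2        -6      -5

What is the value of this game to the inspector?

Row minima: Gate-1 → -7, Gate-2 → -6; maximin = -6.
Column maxima: Route-1 → 3, Route-2 → -5; minimax = -5.
-6 ≠ -5, so there is no saddle point; optimal play is mixed.
Let the inspector play Gate-1 with probability p. Expected payoff against Route-1: 3p + (-6)(1−p) = 9p − 6; against Route-2: (-7)p + (-5)(1−p) = −2p − 5.
Setting these equal: 9p − 6 = −2p − 5 ⇒ 11p = 1 ⇒ p = 1/11, and the value is (9)·(1/11) − 6 = -57/11.
For the smuggler: with q = P(Route-1), equating Gate-1's and Gate-2's payoffs gives 10q − 7 = −q − 5 ⇒ q = 2/11.

-57/11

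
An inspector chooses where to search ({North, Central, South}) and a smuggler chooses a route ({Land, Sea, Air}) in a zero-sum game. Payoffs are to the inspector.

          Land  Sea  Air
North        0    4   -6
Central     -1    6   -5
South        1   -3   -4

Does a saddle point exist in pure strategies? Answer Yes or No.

Yes

Row minima: North → -6, Central → -5, South → -4; maximin = -4.
Column maxima: Land → 1, Sea → 6, Air → -4; minimax = -4.
maximin = minimax = -4, so a saddle point exists.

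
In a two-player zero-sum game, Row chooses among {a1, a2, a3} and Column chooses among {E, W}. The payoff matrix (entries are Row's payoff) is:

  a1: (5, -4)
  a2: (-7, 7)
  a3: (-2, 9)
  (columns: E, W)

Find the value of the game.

Row minima: a1 → -4, a2 → -7, a3 → -2; maximin = -2.
Column maxima: E → 5, W → 9; minimax = 5.
-2 ≠ 5, so there is no saddle point; optimal play is mixed.
a2 is strictly dominated by a3, so Row never plays it.
On the remaining 2×2 (a1, a3 vs E, W):
Let Row play a1 with probability p. Expected payoff against E: 5p + (-2)(1−p) = 7p − 2; against W: (-4)p + 9(1−p) = −13p + 9.
Setting these equal: 7p − 2 = −13p + 9 ⇒ 20p = 11 ⇒ p = 11/20, and the value is (7)·(11/20) − 2 = 37/20.
For Column: with q = P(E), equating a1's and a3's payoffs gives 9q − 4 = −11q + 9 ⇒ q = 13/20.

37/20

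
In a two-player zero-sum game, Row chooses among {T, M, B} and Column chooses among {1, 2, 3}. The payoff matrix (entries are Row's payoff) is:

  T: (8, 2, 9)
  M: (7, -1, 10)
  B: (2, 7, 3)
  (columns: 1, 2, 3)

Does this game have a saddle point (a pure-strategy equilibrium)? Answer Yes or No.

Row minima: T → 2, M → -1, B → 2; maximin = 2.
Column maxima: 1 → 8, 2 → 7, 3 → 10; minimax = 7.
2 ≠ 7, so no pure-strategy equilibrium exists.

No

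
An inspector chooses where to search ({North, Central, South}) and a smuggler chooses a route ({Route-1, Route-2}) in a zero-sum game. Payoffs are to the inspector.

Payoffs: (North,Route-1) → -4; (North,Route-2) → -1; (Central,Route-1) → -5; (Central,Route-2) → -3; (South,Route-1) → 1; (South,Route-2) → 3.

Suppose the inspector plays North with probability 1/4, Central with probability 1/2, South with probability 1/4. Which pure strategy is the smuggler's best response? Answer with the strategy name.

Route-1

If the smuggler plays Route-1, the inspector's expected payoff is (1/4)·(-4) + (1/2)·(-5) + (1/4)·1 = -13/4.
If the smuggler plays Route-2, the inspector's expected payoff is (1/4)·(-1) + (1/2)·(-3) + (1/4)·3 = -1.
The smuggler minimizes the inspector's payoff; the smallest is -13/4, so the best response is Route-1.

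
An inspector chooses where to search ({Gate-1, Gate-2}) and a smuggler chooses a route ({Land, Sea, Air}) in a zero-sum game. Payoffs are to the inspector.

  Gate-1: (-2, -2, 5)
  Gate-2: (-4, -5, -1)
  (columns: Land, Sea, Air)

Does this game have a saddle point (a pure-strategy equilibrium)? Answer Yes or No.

Yes

Row minima: Gate-1 → -2, Gate-2 → -5; maximin = -2.
Column maxima: Land → -2, Sea → -2, Air → 5; minimax = -2.
maximin = minimax = -2, so a saddle point exists.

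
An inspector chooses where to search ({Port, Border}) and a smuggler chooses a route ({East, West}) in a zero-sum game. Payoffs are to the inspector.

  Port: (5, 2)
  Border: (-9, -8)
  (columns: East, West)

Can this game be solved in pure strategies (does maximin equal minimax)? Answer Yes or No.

Row minima: Port → 2, Border → -9; maximin = 2.
Column maxima: East → 5, West → 2; minimax = 2.
maximin = minimax = 2, so a saddle point exists.

Yes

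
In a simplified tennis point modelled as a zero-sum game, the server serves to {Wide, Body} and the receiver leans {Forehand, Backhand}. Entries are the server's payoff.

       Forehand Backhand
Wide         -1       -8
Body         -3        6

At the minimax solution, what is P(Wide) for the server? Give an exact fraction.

9/16

Row minima: Wide → -8, Body → -3; maximin = -3.
Column maxima: Forehand → -1, Backhand → 6; minimax = -1.
-3 ≠ -1, so there is no saddle point; optimal play is mixed.
Let the server play Wide with probability p. Expected payoff against Forehand: (-1)p + (-3)(1−p) = 2p − 3; against Backhand: (-8)p + 6(1−p) = −14p + 6.
Setting these equal: 2p − 3 = −14p + 6 ⇒ 16p = 9 ⇒ p = 9/16, and the value is (2)·(9/16) − 3 = -15/8.
For the receiver: with q = P(Forehand), equating Wide's and Body's payoffs gives 7q − 8 = −9q + 6 ⇒ q = 7/8.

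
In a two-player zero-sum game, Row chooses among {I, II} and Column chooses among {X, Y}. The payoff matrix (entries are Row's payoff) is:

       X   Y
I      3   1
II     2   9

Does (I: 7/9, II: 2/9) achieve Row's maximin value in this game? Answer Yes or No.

Against X this mix gives (7/9)·3 + (2/9)·2 = 25/9.
Against Y this mix gives (7/9)·1 + (2/9)·9 = 25/9.
All of Column's active replies (X, Y) yield 25/9, and no column does worse for Row. The mix makes Column indifferent and guarantees 25/9, so it is optimal.

Yes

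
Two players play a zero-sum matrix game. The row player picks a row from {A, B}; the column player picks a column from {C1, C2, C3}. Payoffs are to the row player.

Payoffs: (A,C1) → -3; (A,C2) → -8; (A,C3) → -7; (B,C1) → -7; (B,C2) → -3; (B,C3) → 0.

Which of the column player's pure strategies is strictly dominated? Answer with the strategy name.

C2 holds the row player's payoff strictly below C3 in every row: -8 < -7, -3 < 0.
So C3 is strictly dominated for the column player.

C3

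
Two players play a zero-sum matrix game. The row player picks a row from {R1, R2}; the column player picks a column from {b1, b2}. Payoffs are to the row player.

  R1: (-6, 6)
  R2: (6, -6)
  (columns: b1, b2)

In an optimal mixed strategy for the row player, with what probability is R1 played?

1/2

Row minima: R1 → -6, R2 → -6; maximin = -6.
Column maxima: b1 → 6, b2 → 6; minimax = 6.
-6 ≠ 6, so there is no saddle point; optimal play is mixed.
Let the row player play R1 with probability p. Expected payoff against b1: (-6)p + 6(1−p) = −12p + 6; against b2: 6p + (-6)(1−p) = 12p − 6.
Setting these equal: −12p + 6 = 12p − 6 ⇒ −24p = -12 ⇒ p = 1/2, and the value is (-12)·(1/2) + 6 = 0.
For the column player: with q = P(b1), equating R1's and R2's payoffs gives −12q + 6 = 12q − 6 ⇒ q = 1/2.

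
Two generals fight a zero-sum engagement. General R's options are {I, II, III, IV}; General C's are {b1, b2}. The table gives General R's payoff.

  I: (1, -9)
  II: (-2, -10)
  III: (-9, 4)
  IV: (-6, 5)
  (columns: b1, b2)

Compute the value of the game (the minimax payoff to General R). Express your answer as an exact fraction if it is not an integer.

-7/3

Row minima: I → -9, II → -10, III → -9, IV → -6; maximin = -6.
Column maxima: b1 → 1, b2 → 5; minimax = 1.
-6 ≠ 1, so there is no saddle point; optimal play is mixed.
II is strictly dominated by I, so General R never plays it.
III is strictly dominated by IV, so General R never plays it.
On the remaining 2×2 (I, IV vs b1, b2):
Let General R play I with probability p. Expected payoff against b1: 1p + (-6)(1−p) = 7p − 6; against b2: (-9)p + 5(1−p) = −14p + 5.
Setting these equal: 7p − 6 = −14p + 5 ⇒ 21p = 11 ⇒ p = 11/21, and the value is (7)·(11/21) − 6 = -7/3.
For General C: with q = P(b1), equating I's and IV's payoffs gives 10q − 9 = −11q + 5 ⇒ q = 2/3.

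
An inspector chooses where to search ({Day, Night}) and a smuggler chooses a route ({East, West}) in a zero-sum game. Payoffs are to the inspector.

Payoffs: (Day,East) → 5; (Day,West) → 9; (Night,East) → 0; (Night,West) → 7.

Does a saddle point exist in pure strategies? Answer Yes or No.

Row minima: Day → 5, Night → 0; maximin = 5.
Column maxima: East → 5, West → 9; minimax = 5.
maximin = minimax = 5, so a saddle point exists.

Yes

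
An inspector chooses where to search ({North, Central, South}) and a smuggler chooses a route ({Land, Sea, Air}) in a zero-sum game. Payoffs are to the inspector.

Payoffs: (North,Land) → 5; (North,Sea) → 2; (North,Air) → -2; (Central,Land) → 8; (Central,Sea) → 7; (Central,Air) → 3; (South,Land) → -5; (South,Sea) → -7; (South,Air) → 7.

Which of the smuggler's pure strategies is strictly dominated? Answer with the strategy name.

Land

Sea holds the inspector's payoff strictly below Land in every row: 2 < 5, 7 < 8, -7 < -5.
So Land is strictly dominated for the smuggler.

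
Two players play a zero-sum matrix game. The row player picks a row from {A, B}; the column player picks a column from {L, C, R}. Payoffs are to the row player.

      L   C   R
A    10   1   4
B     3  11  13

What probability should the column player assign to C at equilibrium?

7/17

Row minima: A → 1, B → 3; maximin = 3.
Column maxima: L → 10, C → 11, R → 13; minimax = 10.
3 ≠ 10, so there is no saddle point; optimal play is mixed.
R is strictly dominated by C (it gives the row player strictly more in every row), so the column player never plays it.
On the remaining 2×2 (A, B vs L, C):
Let the row player play A with probability p. Expected payoff against L: 10p + 3(1−p) = 7p + 3; against C: 1p + 11(1−p) = −10p + 11.
Setting these equal: 7p + 3 = −10p + 11 ⇒ 17p = 8 ⇒ p = 8/17, and the value is (7)·(8/17) + 3 = 107/17.
For the column player: with q = P(L), equating A's and B's payoffs gives 9q + 1 = −8q + 11 ⇒ q = 10/17.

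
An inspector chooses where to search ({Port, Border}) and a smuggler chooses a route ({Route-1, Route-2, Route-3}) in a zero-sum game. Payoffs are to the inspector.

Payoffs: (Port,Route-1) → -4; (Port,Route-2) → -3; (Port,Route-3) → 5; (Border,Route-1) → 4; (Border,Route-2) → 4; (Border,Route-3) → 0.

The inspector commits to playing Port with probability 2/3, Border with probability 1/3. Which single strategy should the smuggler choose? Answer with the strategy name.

Route-1

If the smuggler plays Route-1, the inspector's expected payoff is (2/3)·(-4) + (1/3)·4 = -4/3.
If the smuggler plays Route-2, the inspector's expected payoff is (2/3)·(-3) + (1/3)·4 = -2/3.
If the smuggler plays Route-3, the inspector's expected payoff is (2/3)·5 + (1/3)·0 = 10/3.
The smuggler minimizes the inspector's payoff; the smallest is -4/3, so the best response is Route-1.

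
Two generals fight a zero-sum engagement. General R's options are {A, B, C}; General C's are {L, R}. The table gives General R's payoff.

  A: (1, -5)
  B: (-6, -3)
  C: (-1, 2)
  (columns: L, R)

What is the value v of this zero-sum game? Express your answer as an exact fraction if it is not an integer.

Row minima: A → -5, B → -6, C → -1; maximin = -1.
Column maxima: L → 1, R → 2; minimax = 1.
-1 ≠ 1, so there is no saddle point; optimal play is mixed.
B is strictly dominated by C, so General R never plays it.
On the remaining 2×2 (A, C vs L, R):
Let General R play A with probability p. Expected payoff against L: 1p + (-1)(1−p) = 2p − 1; against R: (-5)p + 2(1−p) = −7p + 2.
Setting these equal: 2p − 1 = −7p + 2 ⇒ 9p = 3 ⇒ p = 1/3, and the value is (2)·(1/3) − 1 = -1/3.
For General C: with q = P(L), equating A's and C's payoffs gives 6q − 5 = −3q + 2 ⇒ q = 7/9.

-1/3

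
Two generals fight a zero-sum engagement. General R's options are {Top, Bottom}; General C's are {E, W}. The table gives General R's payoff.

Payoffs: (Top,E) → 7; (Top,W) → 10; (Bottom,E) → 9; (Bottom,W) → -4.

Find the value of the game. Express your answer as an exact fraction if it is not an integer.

Row minima: Top → 7, Bottom → -4; maximin = 7.
Column maxima: E → 9, W → 10; minimax = 9.
7 ≠ 9, so there is no saddle point; optimal play is mixed.
Let General R play Top with probability p. Expected payoff against E: 7p + 9(1−p) = −2p + 9; against W: 10p + (-4)(1−p) = 14p − 4.
Setting these equal: −2p + 9 = 14p − 4 ⇒ −16p = -13 ⇒ p = 13/16, and the value is (-2)·(13/16) + 9 = 59/8.
For General C: with q = P(E), equating Top's and Bottom's payoffs gives −3q + 10 = 13q − 4 ⇒ q = 7/8.

59/8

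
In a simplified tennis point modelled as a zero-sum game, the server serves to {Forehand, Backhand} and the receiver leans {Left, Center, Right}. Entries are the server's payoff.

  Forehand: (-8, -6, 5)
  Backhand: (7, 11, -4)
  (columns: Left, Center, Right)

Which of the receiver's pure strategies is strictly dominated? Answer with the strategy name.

Left holds the server's payoff strictly below Center in every row: -8 < -6, 7 < 11.
So Center is strictly dominated for the receiver.

Center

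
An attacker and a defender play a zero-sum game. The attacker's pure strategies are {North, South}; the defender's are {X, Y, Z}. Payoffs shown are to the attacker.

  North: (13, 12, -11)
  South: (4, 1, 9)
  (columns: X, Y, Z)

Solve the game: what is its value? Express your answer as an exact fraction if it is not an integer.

Row minima: North → -11, South → 1; maximin = 1.
Column maxima: X → 13, Y → 12, Z → 9; minimax = 9.
1 ≠ 9, so there is no saddle point; optimal play is mixed.
X is strictly dominated by Y (it gives the attacker strictly more in every row), so the defender never plays it.
On the remaining 2×2 (North, South vs Y, Z):
Let the attacker play North with probability p. Expected payoff against Y: 12p + 1(1−p) = 11p + 1; against Z: (-11)p + 9(1−p) = −20p + 9.
Setting these equal: 11p + 1 = −20p + 9 ⇒ 31p = 8 ⇒ p = 8/31, and the value is (11)·(8/31) + 1 = 119/31.
For the defender: with q = P(Y), equating North's and South's payoffs gives 23q − 11 = −8q + 9 ⇒ q = 20/31.

119/31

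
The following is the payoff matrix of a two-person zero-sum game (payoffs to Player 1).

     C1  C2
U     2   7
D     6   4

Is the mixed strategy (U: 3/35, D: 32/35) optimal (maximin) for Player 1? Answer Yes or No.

Against C1 this mix gives (3/35)·2 + (32/35)·6 = 198/35.
Against C2 this mix gives (3/35)·7 + (32/35)·4 = 149/35.
Player 2 will play C2, holding Player 1 to 149/35. Shifting weight toward the row that does better against C2 would raise this floor (the equalizing mix achieves 34/7 against both C2 and C1), so the proposed strategy is not optimal.

No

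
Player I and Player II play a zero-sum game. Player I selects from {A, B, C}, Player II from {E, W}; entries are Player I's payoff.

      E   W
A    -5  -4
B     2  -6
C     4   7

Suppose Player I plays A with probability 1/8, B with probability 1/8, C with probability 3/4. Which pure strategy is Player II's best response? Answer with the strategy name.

If Player II plays E, Player I's expected payoff is (1/8)·(-5) + (1/8)·2 + (3/4)·4 = 21/8.
If Player II plays W, Player I's expected payoff is (1/8)·(-4) + (1/8)·(-6) + (3/4)·7 = 4.
Player II minimizes Player I's payoff; the smallest is 21/8, so the best response is E.

E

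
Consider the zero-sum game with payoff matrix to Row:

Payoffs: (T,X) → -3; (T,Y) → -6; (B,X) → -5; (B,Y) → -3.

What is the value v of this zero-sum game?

Row minima: T → -6, B → -5; maximin = -5.
Column maxima: X → -3, Y → -3; minimax = -3.
-5 ≠ -3, so there is no saddle point; optimal play is mixed.
Let Row play T with probability p. Expected payoff against X: (-3)p + (-5)(1−p) = 2p − 5; against Y: (-6)p + (-3)(1−p) = −3p − 3.
Setting these equal: 2p − 5 = −3p − 3 ⇒ 5p = 2 ⇒ p = 2/5, and the value is (2)·(2/5) − 5 = -21/5.
For Column: with q = P(X), equating T's and B's payoffs gives 3q − 6 = −2q − 3 ⇒ q = 3/5.

-21/5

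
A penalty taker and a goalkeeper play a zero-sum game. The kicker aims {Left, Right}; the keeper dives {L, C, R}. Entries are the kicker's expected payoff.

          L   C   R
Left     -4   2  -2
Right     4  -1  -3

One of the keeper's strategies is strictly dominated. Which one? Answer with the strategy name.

R holds the kicker's payoff strictly below C in every row: -2 < 2, -3 < -1.
So C is strictly dominated for the keeper.

C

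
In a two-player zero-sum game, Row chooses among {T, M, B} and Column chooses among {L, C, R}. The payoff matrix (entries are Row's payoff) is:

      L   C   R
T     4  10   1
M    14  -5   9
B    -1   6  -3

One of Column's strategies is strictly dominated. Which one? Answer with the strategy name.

L

R holds Row's payoff strictly below L in every row: 1 < 4, 9 < 14, -3 < -1.
So L is strictly dominated for Column.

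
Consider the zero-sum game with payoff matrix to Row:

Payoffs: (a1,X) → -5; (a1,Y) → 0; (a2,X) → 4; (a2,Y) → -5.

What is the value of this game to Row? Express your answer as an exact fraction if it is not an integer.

-25/14

Row minima: a1 → -5, a2 → -5; maximin = -5.
Column maxima: X → 4, Y → 0; minimax = 0.
-5 ≠ 0, so there is no saddle point; optimal play is mixed.
Let Row play a1 with probability p. Expected payoff against X: (-5)p + 4(1−p) = −9p + 4; against Y: 0p + (-5)(1−p) = 5p − 5.
Setting these equal: −9p + 4 = 5p − 5 ⇒ −14p = -9 ⇒ p = 9/14, and the value is (-9)·(9/14) + 4 = -25/14.
For Column: with q = P(X), equating a1's and a2's payoffs gives −5q = 9q − 5 ⇒ q = 5/14.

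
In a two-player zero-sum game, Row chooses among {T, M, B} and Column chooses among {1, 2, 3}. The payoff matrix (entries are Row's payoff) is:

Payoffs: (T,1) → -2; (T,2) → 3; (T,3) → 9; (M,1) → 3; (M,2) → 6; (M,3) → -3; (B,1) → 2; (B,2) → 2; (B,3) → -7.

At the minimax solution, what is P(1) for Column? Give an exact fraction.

12/17

Row minima: T → -2, M → -3, B → -7; maximin = -2.
Column maxima: 1 → 3, 2 → 6, 3 → 9; minimax = 3.
-2 ≠ 3, so there is no saddle point; optimal play is mixed.
B is strictly dominated by M, so Row never plays it.
With B eliminated, 2 is strictly dominated by 1 (it gives Row strictly more in every remaining row), so Column never plays it.
On the remaining 2×2 (T, M vs 1, 3):
Let Row play T with probability p. Expected payoff against 1: (-2)p + 3(1−p) = −5p + 3; against 3: 9p + (-3)(1−p) = 12p − 3.
Setting these equal: −5p + 3 = 12p − 3 ⇒ −17p = -6 ⇒ p = 6/17, and the value is (-5)·(6/17) + 3 = 21/17.
For Column: with q = P(1), equating T's and M's payoffs gives −11q + 9 = 6q − 3 ⇒ q = 12/17.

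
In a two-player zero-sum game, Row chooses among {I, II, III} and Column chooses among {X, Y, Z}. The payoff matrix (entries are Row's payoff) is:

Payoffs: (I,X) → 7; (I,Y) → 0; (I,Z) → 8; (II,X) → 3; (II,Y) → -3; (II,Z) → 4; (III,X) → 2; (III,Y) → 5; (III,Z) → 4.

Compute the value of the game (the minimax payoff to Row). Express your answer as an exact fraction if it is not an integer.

Row minima: I → 0, II → -3, III → 2; maximin = 2.
Column maxima: X → 7, Y → 5, Z → 8; minimax = 5.
2 ≠ 5, so there is no saddle point; optimal play is mixed.
II is strictly dominated by I, so Row never plays it.
Z is strictly dominated by X (it gives Row strictly more in every row), so Column never plays it.
On the remaining 2×2 (I, III vs X, Y):
Let Row play I with probability p. Expected payoff against X: 7p + 2(1−p) = 5p + 2; against Y: 0p + 5(1−p) = −5p + 5.
Setting these equal: 5p + 2 = −5p + 5 ⇒ 10p = 3 ⇒ p = 3/10, and the value is (5)·(3/10) + 2 = 7/2.
For Column: with q = P(X), equating I's and III's payoffs gives 7q = −3q + 5 ⇒ q = 1/2.

7/2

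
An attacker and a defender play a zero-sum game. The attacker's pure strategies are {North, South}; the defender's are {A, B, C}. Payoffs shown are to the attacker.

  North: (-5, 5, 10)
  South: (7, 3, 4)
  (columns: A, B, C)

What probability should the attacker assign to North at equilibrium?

Row minima: North → -5, South → 3; maximin = 3.
Column maxima: A → 7, B → 5, C → 10; minimax = 5.
3 ≠ 5, so there is no saddle point; optimal play is mixed.
C is strictly dominated by B (it gives the attacker strictly more in every row), so the defender never plays it.
On the remaining 2×2 (North, South vs A, B):
Let the attacker play North with probability p. Expected payoff against A: (-5)p + 7(1−p) = −12p + 7; against B: 5p + 3(1−p) = 2p + 3.
Setting these equal: −12p + 7 = 2p + 3 ⇒ −14p = -4 ⇒ p = 2/7, and the value is (-12)·(2/7) + 7 = 25/7.
For the defender: with q = P(A), equating North's and South's payoffs gives −10q + 5 = 4q + 3 ⇒ q = 1/7.

2/7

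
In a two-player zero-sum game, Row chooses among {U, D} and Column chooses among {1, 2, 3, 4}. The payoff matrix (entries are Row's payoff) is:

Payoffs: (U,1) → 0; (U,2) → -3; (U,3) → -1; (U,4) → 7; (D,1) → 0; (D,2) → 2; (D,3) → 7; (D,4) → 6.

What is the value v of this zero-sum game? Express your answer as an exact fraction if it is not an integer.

Row minima: U → -3, D → 0; maximin = 0.
Column maxima: 1 → 0, 2 → 2, 3 → 7, 4 → 7; minimax = 0.
Since maximin = minimax = 0, there is a saddle point and the value is 0.

0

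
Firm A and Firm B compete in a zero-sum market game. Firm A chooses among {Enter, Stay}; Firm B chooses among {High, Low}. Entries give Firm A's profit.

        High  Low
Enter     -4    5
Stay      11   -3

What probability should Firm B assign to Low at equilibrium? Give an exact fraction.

Row minima: Enter → -4, Stay → -3; maximin = -3.
Column maxima: High → 11, Low → 5; minimax = 5.
-3 ≠ 5, so there is no saddle point; optimal play is mixed.
Let Firm A play Enter with probability p. Expected payoff against High: (-4)p + 11(1−p) = −15p + 11; against Low: 5p + (-3)(1−p) = 8p − 3.
Setting these equal: −15p + 11 = 8p − 3 ⇒ −23p = -14 ⇒ p = 14/23, and the value is (-15)·(14/23) + 11 = 43/23.
For Firm B: with q = P(High), equating Enter's and Stay's payoffs gives −9q + 5 = 14q − 3 ⇒ q = 8/23.

15/23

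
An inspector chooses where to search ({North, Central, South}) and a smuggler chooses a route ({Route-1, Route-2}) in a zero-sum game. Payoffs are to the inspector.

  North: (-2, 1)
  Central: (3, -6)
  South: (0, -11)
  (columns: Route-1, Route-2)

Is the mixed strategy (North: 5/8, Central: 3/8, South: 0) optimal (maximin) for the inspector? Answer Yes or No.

No

Against Route-1 this mix gives (5/8)·(-2) + (3/8)·3 = -1/8.
Against Route-2 this mix gives (5/8)·1 + (3/8)·(-6) = -13/8.
The smuggler will play Route-2, holding the inspector to -13/8. Shifting weight toward the row that does better against Route-2 would raise this floor (the equalizing mix achieves -3/4 against both Route-2 and Route-1), so the proposed strategy is not optimal.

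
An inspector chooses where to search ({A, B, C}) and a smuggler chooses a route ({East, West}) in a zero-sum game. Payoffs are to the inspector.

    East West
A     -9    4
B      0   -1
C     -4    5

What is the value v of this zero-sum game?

-2/5

Row minima: A → -9, B → -1, C → -4; maximin = -1.
Column maxima: East → 0, West → 5; minimax = 0.
-1 ≠ 0, so there is no saddle point; optimal play is mixed.
A is strictly dominated by C, so the inspector never plays it.
On the remaining 2×2 (B, C vs East, West):
Let the inspector play B with probability p. Expected payoff against East: 0p + (-4)(1−p) = 4p − 4; against West: (-1)p + 5(1−p) = −6p + 5.
Setting these equal: 4p − 4 = −6p + 5 ⇒ 10p = 9 ⇒ p = 9/10, and the value is (4)·(9/10) − 4 = -2/5.
For the smuggler: with q = P(East), equating B's and C's payoffs gives q − 1 = −9q + 5 ⇒ q = 3/5.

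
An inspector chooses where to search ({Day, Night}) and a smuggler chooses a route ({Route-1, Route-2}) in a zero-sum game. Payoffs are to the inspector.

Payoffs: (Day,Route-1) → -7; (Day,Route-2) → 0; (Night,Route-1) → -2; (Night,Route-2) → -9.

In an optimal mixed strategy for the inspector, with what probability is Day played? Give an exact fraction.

1/2

Row minima: Day → -7, Night → -9; maximin = -7.
Column maxima: Route-1 → -2, Route-2 → 0; minimax = -2.
-7 ≠ -2, so there is no saddle point; optimal play is mixed.
Let the inspector play Day with probability p. Expected payoff against Route-1: (-7)p + (-2)(1−p) = −5p − 2; against Route-2: 0p + (-9)(1−p) = 9p − 9.
Setting these equal: −5p − 2 = 9p − 9 ⇒ −14p = -7 ⇒ p = 1/2, and the value is (-5)·(1/2) − 2 = -9/2.
For the smuggler: with q = P(Route-1), equating Day's and Night's payoffs gives −7q = 7q − 9 ⇒ q = 9/14.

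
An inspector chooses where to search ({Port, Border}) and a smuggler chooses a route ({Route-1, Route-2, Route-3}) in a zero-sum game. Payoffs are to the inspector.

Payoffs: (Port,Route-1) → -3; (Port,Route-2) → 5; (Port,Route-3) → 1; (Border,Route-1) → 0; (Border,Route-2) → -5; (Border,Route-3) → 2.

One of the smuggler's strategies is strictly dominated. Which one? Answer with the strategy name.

Route-1 holds the inspector's payoff strictly below Route-3 in every row: -3 < 1, 0 < 2.
So Route-3 is strictly dominated for the smuggler.

Route-3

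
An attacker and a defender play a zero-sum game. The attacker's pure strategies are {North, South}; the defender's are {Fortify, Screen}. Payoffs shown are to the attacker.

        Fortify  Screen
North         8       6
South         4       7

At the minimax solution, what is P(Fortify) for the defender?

Row minima: North → 6, South → 4; maximin = 6.
Column maxima: Fortify → 8, Screen → 7; minimax = 7.
6 ≠ 7, so there is no saddle point; optimal play is mixed.
Let the attacker play North with probability p. Expected payoff against Fortify: 8p + 4(1−p) = 4p + 4; against Screen: 6p + 7(1−p) = −p + 7.
Setting these equal: 4p + 4 = −p + 7 ⇒ 5p = 3 ⇒ p = 3/5, and the value is (4)·(3/5) + 4 = 32/5.
For the defender: with q = P(Fortify), equating North's and South's payoffs gives 2q + 6 = −3q + 7 ⇒ q = 1/5.

1/5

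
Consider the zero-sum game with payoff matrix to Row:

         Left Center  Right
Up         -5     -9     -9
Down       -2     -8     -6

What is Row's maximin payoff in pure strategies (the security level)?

-8

Row minima: Up → -9, Down → -8.
The best of these is -8.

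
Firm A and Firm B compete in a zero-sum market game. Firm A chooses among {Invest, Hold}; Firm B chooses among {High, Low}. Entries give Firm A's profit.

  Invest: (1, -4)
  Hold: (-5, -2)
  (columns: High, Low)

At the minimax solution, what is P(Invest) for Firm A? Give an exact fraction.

Row minima: Invest → -4, Hold → -5; maximin = -4.
Column maxima: High → 1, Low → -2; minimax = -2.
-4 ≠ -2, so there is no saddle point; optimal play is mixed.
Let Firm A play Invest with probability p. Expected payoff against High: 1p + (-5)(1−p) = 6p − 5; against Low: (-4)p + (-2)(1−p) = −2p − 2.
Setting these equal: 6p − 5 = −2p − 2 ⇒ 8p = 3 ⇒ p = 3/8, and the value is (6)·(3/8) − 5 = -11/4.
For Firm B: with q = P(High), equating Invest's and Hold's payoffs gives 5q − 4 = −3q − 2 ⇒ q = 1/4.

3/8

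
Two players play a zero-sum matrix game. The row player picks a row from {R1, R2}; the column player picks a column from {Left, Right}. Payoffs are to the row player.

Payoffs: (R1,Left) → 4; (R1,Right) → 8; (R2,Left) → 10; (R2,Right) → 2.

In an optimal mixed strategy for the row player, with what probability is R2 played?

Row minima: R1 → 4, R2 → 2; maximin = 4.
Column maxima: Left → 10, Right → 8; minimax = 8.
4 ≠ 8, so there is no saddle point; optimal play is mixed.
Let the row player play R1 with probability p. Expected payoff against Left: 4p + 10(1−p) = −6p + 10; against Right: 8p + 2(1−p) = 6p + 2.
Setting these equal: −6p + 10 = 6p + 2 ⇒ −12p = -8 ⇒ p = 2/3, and the value is (-6)·(2/3) + 10 = 6.
For the column player: with q = P(Left), equating R1's and R2's payoffs gives −4q + 8 = 8q + 2 ⇒ q = 1/2.

1/3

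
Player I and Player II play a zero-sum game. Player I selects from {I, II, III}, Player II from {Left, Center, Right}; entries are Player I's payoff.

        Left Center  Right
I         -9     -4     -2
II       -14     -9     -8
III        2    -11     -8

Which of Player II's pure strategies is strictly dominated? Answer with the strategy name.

Center holds Player I's payoff strictly below Right in every row: -4 < -2, -9 < -8, -11 < -8.
So Right is strictly dominated for Player II.

Right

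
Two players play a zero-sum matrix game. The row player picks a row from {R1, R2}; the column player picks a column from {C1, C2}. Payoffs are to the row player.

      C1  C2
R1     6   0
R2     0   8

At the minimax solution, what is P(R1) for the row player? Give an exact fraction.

4/7

Row minima: R1 → 0, R2 → 0; maximin = 0.
Column maxima: C1 → 6, C2 → 8; minimax = 6.
0 ≠ 6, so there is no saddle point; optimal play is mixed.
Let the row player play R1 with probability p. Expected payoff against C1: 6p + 0(1−p) = 6p; against C2: 0p + 8(1−p) = −8p + 8.
Setting these equal: 6p = −8p + 8 ⇒ 14p = 8 ⇒ p = 4/7, and the value is (6)·(4/7) = 24/7.
For the column player: with q = P(C1), equating R1's and R2's payoffs gives 6q = −8q + 8 ⇒ q = 4/7.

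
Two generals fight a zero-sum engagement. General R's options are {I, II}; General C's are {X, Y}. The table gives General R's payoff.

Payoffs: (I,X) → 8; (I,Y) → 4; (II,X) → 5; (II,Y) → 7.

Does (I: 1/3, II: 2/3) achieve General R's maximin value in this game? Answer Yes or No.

Against X this mix gives (1/3)·8 + (2/3)·5 = 6.
Against Y this mix gives (1/3)·4 + (2/3)·7 = 6.
All of General C's active replies (X, Y) yield 6, and no column does worse for General R. The mix makes General C indifferent and guarantees 6, so it is optimal.

Yes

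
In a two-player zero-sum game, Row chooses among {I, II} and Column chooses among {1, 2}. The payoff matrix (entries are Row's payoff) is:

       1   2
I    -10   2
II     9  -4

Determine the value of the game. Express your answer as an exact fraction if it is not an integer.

-22/25

Row minima: I → -10, II → -4; maximin = -4.
Column maxima: 1 → 9, 2 → 2; minimax = 2.
-4 ≠ 2, so there is no saddle point; optimal play is mixed.
Let Row play I with probability p. Expected payoff against 1: (-10)p + 9(1−p) = −19p + 9; against 2: 2p + (-4)(1−p) = 6p − 4.
Setting these equal: −19p + 9 = 6p − 4 ⇒ −25p = -13 ⇒ p = 13/25, and the value is (-19)·(13/25) + 9 = -22/25.
For Column: with q = P(1), equating I's and II's payoffs gives −12q + 2 = 13q − 4 ⇒ q = 6/25.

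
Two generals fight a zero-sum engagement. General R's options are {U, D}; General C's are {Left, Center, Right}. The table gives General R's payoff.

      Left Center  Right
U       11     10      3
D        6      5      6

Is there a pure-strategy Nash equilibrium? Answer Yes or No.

Row minima: U → 3, D → 5; maximin = 5.
Column maxima: Left → 11, Center → 10, Right → 6; minimax = 6.
5 ≠ 6, so no pure-strategy equilibrium exists.

No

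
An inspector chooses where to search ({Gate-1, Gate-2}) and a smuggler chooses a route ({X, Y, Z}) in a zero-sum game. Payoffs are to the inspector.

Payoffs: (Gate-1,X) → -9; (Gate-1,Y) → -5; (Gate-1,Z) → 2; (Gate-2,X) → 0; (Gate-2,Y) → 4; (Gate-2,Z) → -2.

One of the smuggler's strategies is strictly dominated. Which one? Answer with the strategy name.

Y

X holds the inspector's payoff strictly below Y in every row: -9 < -5, 0 < 4.
So Y is strictly dominated for the smuggler.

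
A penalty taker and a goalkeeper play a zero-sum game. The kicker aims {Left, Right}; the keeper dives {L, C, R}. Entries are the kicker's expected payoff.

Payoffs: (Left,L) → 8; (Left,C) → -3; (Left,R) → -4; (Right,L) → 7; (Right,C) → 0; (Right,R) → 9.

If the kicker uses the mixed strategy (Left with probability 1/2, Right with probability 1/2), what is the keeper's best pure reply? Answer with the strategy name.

C

If the keeper plays L, the kicker's expected payoff is (1/2)·8 + (1/2)·7 = 15/2.
If the keeper plays C, the kicker's expected payoff is (1/2)·(-3) + (1/2)·0 = -3/2.
If the keeper plays R, the kicker's expected payoff is (1/2)·(-4) + (1/2)·9 = 5/2.
The keeper minimizes the kicker's payoff; the smallest is -3/2, so the best response is C.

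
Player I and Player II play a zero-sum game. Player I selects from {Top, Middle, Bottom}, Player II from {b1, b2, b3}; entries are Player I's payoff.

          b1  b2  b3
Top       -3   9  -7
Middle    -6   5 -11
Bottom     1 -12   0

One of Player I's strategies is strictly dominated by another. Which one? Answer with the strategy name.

Middle

Top gives a strictly higher payoff than Middle against every column: -3 > -6, 9 > 5, -7 > -11.
So Middle is strictly dominated and Player I never plays it.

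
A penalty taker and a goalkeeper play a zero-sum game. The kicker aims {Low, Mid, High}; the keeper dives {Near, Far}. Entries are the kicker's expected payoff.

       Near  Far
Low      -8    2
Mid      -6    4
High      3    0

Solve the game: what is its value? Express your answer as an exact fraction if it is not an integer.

12/13

Row minima: Low → -8, Mid → -6, High → 0; maximin = 0.
Column maxima: Near → 3, Far → 4; minimax = 3.
0 ≠ 3, so there is no saddle point; optimal play is mixed.
Low is strictly dominated by Mid, so the kicker never plays it.
On the remaining 2×2 (Mid, High vs Near, Far):
Let the kicker play Mid with probability p. Expected payoff against Near: (-6)p + 3(1−p) = −9p + 3; against Far: 4p + 0(1−p) = 4p.
Setting these equal: −9p + 3 = 4p ⇒ −13p = -3 ⇒ p = 3/13, and the value is (-9)·(3/13) + 3 = 12/13.
For the keeper: with q = P(Near), equating Mid's and High's payoffs gives −10q + 4 = 3q ⇒ q = 4/13.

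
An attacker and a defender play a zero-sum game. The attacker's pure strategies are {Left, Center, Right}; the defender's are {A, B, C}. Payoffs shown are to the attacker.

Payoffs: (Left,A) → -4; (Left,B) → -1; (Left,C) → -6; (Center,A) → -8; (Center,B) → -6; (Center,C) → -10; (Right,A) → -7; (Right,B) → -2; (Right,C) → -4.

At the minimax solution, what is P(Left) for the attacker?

3/5

Row minima: Left → -6, Center → -10, Right → -7; maximin = -6.
Column maxima: A → -4, B → -1, C → -4; minimax = -4.
-6 ≠ -4, so there is no saddle point; optimal play is mixed.
Center is strictly dominated by Left, so the attacker never plays it.
B is strictly dominated by A (it gives the attacker strictly more in every row), so the defender never plays it.
On the remaining 2×2 (Left, Right vs A, C):
Let the attacker play Left with probability p. Expected payoff against A: (-4)p + (-7)(1−p) = 3p − 7; against C: (-6)p + (-4)(1−p) = −2p − 4.
Setting these equal: 3p − 7 = −2p − 4 ⇒ 5p = 3 ⇒ p = 3/5, and the value is (3)·(3/5) − 7 = -26/5.
For the defender: with q = P(A), equating Left's and Right's payoffs gives 2q − 6 = −3q − 4 ⇒ q = 2/5.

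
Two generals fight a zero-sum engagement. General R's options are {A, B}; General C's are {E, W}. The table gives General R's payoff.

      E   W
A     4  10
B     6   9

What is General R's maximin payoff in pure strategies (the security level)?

6

Row minima: A → 4, B → 6.
The best of these is 6.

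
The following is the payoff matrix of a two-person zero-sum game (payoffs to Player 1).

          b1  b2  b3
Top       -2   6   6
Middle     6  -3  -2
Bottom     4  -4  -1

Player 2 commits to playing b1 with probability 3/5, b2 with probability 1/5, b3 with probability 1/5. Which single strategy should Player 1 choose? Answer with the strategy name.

Middle

Expected payoff of Top: (3/5)·(-2) + (1/5)·6 + (1/5)·6 = 6/5.
Expected payoff of Middle: (3/5)·6 + (1/5)·(-3) + (1/5)·(-2) = 13/5.
Expected payoff of Bottom: (3/5)·4 + (1/5)·(-4) + (1/5)·(-1) = 7/5.
The largest is 13/5, so Player 1's best response is Middle.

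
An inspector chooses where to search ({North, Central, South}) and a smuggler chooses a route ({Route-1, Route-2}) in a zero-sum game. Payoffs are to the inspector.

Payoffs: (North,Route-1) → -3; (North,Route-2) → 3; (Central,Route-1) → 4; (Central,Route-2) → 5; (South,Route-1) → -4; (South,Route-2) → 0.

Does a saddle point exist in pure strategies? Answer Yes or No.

Row minima: North → -3, Central → 4, South → -4; maximin = 4.
Column maxima: Route-1 → 4, Route-2 → 5; minimax = 4.
maximin = minimax = 4, so a saddle point exists.

Yes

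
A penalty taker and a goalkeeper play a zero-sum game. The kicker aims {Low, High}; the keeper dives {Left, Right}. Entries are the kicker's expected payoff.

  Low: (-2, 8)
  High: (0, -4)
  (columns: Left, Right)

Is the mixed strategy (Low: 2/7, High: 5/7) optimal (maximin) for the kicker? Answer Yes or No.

Yes

Against Left this mix gives (2/7)·(-2) + (5/7)·0 = -4/7.
Against Right this mix gives (2/7)·8 + (5/7)·(-4) = -4/7.
All of the keeper's active replies (Left, Right) yield -4/7, and no column does worse for the kicker. The mix makes the keeper indifferent and guarantees -4/7, so it is optimal.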